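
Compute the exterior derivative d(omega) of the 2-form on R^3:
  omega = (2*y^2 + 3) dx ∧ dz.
d(omega) = (-4*y) dx ∧ dy ∧ dz

For a 2-form omega = sum_{i<j} g_{ij} dx_i ∧ dx_j, the exterior derivative is
  d(omega) = sum_{i<j} d(g_{ij}) ∧ dx_i ∧ dx_j = sum_{i<j, k} (∂g_{ij}/∂x_k) dx_k ∧ dx_i ∧ dx_j.
Expand each term, using dx_k ∧ dx_i ∧ dx_j = sgn(permutation) dx_{(a)} ∧ dx_{(b)} ∧ dx_{(c)} with (a < b < c) sorted:
  d(2*y^2 + 3) includes (∂/∂y)(2*y^2 + 3) dy = (4*y) dy, which multiplied by dx ∧ dz gives (-4*y) dx ∧ dy ∧ dz
Collecting like 3-forms: d(omega) = (-4*y) dx ∧ dy ∧ dz.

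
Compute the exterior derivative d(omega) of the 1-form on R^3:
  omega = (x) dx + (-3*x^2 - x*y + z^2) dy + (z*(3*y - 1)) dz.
d(omega) = (-6*x - y) dx ∧ dy + (z) dy ∧ dz

For a 1-form omega = sum_i f_i dx_i, the exterior derivative is
  d(omega) = sum_{i < j} (∂f_j/∂x_i - ∂f_i/∂x_j) dx_i ∧ dx_j.
  coefficient of dx ∧ dy: ∂f_2/∂x - ∂f_1/∂y = ∂(-3*x^2 - x*y + z^2)/∂x - ∂(x)/∂y = -6*x - y
  coefficient of dy ∧ dz: ∂f_3/∂y - ∂f_2/∂z = ∂(z*(3*y - 1))/∂y - ∂(-3*x^2 - x*y + z^2)/∂z = z
Assembling: d(omega) = (-6*x - y) dx ∧ dy + (z) dy ∧ dz.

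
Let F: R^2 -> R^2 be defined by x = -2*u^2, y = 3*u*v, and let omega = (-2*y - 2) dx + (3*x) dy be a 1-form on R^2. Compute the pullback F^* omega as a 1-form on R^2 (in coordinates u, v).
F^* omega = (2*u*(3*u*v + 4)) du + (-18*u^3) dv

Using F^*(f dg) = (f ∘ F) d(g ∘ F), substitute each coordinate x_i by F_i(u, v) in f_i, and replace dx_i by d F_i = (∂F_i/∂u) du + (∂F_i/∂v) dv.
  For the x component: f_1(F) = -6*u*v - 2; d F_1 = (-4*u) du + (0) dv
  For the y component: f_2(F) = -6*u^2; d F_2 = (3*v) du + (3*u) dv
Combining and collecting du, dv coefficients:
  coeff of du: 2*u*(3*u*v + 4)
  coeff of dv: -18*u^3
F^* omega = (2*u*(3*u*v + 4)) du + (-18*u^3) dv.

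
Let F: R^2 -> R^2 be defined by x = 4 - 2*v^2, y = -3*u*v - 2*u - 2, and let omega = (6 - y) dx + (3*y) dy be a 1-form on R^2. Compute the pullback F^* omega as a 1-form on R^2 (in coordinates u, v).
F^* omega = (27*u*v^2 + 36*u*v + 12*u + 18*v + 12) du + (27*u^2*v + 18*u^2 - 12*u*v^2 - 8*u*v + 18*u - 32*v) dv

Using F^*(f dg) = (f ∘ F) d(g ∘ F), substitute each coordinate x_i by F_i(u, v) in f_i, and replace dx_i by d F_i = (∂F_i/∂u) du + (∂F_i/∂v) dv.
  For the x component: f_1(F) = 3*u*v + 2*u + 8; d F_1 = (0) du + (-4*v) dv
  For the y component: f_2(F) = -9*u*v - 6*u - 6; d F_2 = (-3*v - 2) du + (-3*u) dv
Combining and collecting du, dv coefficients:
  coeff of du: 27*u*v^2 + 36*u*v + 12*u + 18*v + 12
  coeff of dv: 27*u^2*v + 18*u^2 - 12*u*v^2 - 8*u*v + 18*u - 32*v
F^* omega = (27*u*v^2 + 36*u*v + 12*u + 18*v + 12) du + (27*u^2*v + 18*u^2 - 12*u*v^2 - 8*u*v + 18*u - 32*v) dv.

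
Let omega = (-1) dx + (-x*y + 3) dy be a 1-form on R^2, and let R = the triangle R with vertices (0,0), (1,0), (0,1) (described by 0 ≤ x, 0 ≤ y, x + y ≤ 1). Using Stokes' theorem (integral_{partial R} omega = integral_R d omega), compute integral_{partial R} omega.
integral_(partial R) omega = -1/6

Stokes: integral_partial_R omega = integral_R d omega with d omega = (∂Q/∂x - ∂P/∂y) dx ∧ dy.
  ∂Q/∂x = -y
  ∂P/∂y = 0
  integrand = ∂Q/∂x - ∂P/∂y = -y.
Integrating over R: integral_0^1 integral_0^{1-x} (-y) dy dx = -1/6.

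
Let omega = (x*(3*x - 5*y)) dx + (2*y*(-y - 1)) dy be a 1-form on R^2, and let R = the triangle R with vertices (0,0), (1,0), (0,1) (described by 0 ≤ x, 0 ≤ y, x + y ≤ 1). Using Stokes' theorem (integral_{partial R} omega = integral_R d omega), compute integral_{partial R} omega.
integral_(partial R) omega = 5/6

Stokes: integral_partial_R omega = integral_R d omega with d omega = (∂Q/∂x - ∂P/∂y) dx ∧ dy.
  ∂Q/∂x = 0
  ∂P/∂y = -5*x
  integrand = ∂Q/∂x - ∂P/∂y = 5*x.
Integrating over R: integral_0^1 integral_0^{1-x} (5*x) dy dx = 5/6.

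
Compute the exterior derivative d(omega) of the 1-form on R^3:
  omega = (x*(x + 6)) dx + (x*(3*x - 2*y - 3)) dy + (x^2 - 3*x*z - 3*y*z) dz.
d(omega) = (6*x - 2*y - 3) dx ∧ dy + (2*x - 3*z) dx ∧ dz + (-3*z) dy ∧ dz

For a 1-form omega = sum_i f_i dx_i, the exterior derivative is
  d(omega) = sum_{i < j} (∂f_j/∂x_i - ∂f_i/∂x_j) dx_i ∧ dx_j.
  coefficient of dx ∧ dy: ∂f_2/∂x - ∂f_1/∂y = ∂(x*(3*x - 2*y - 3))/∂x - ∂(x*(x + 6))/∂y = 6*x - 2*y - 3
  coefficient of dx ∧ dz: ∂f_3/∂x - ∂f_1/∂z = ∂(x^2 - 3*x*z - 3*y*z)/∂x - ∂(x*(x + 6))/∂z = 2*x - 3*z
  coefficient of dy ∧ dz: ∂f_3/∂y - ∂f_2/∂z = ∂(x^2 - 3*x*z - 3*y*z)/∂y - ∂(x*(3*x - 2*y - 3))/∂z = -3*z
Assembling: d(omega) = (6*x - 2*y - 3) dx ∧ dy + (2*x - 3*z) dx ∧ dz + (-3*z) dy ∧ dz.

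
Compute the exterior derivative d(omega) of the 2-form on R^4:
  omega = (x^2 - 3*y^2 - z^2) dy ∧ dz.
d(omega) = (2*x) dx ∧ dy ∧ dz

For a 2-form omega = sum_{i<j} g_{ij} dx_i ∧ dx_j, the exterior derivative is
  d(omega) = sum_{i<j} d(g_{ij}) ∧ dx_i ∧ dx_j = sum_{i<j, k} (∂g_{ij}/∂x_k) dx_k ∧ dx_i ∧ dx_j.
Expand each term, using dx_k ∧ dx_i ∧ dx_j = sgn(permutation) dx_{(a)} ∧ dx_{(b)} ∧ dx_{(c)} with (a < b < c) sorted:
  d(x^2 - 3*y^2 - z^2) includes (∂/∂x)(x^2 - 3*y^2 - z^2) dx = (2*x) dx, which multiplied by dy ∧ dz gives (2*x) dx ∧ dy ∧ dz
Collecting like 3-forms: d(omega) = (2*x) dx ∧ dy ∧ dz.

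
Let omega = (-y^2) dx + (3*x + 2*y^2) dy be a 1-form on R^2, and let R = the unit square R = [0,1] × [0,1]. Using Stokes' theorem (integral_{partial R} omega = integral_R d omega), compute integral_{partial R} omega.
integral_(partial R) omega = 4

Stokes: integral_partial_R omega = integral_R d omega with d omega = (∂Q/∂x - ∂P/∂y) dx ∧ dy.
  ∂Q/∂x = 3
  ∂P/∂y = -2*y
  integrand = ∂Q/∂x - ∂P/∂y = 2*y + 3.
Integrating over R: integral_0^1 integral_0^1 (2*y + 3) dx dy = 4.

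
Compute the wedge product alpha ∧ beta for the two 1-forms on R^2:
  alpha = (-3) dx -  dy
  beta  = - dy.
alpha ∧ beta = (3) dx ∧ dy

Distribute the wedge, using dx_i ∧ dx_j = -dx_j ∧ dx_i and dx_i ∧ dx_i = 0. For each pair (i, j) with i < j, the coefficient of dx_i ∧ dx_j in alpha ∧ beta is (alpha_i * beta_j - alpha_j * beta_i). Collecting: alpha ∧ beta = (3) dx ∧ dy.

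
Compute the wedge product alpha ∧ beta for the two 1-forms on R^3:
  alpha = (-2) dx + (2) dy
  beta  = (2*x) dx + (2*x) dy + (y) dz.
alpha ∧ beta = (-8*x) dx ∧ dy + (-2*y) dx ∧ dz + (2*y) dy ∧ dz

Distribute the wedge, using dx_i ∧ dx_j = -dx_j ∧ dx_i and dx_i ∧ dx_i = 0. For each pair (i, j) with i < j, the coefficient of dx_i ∧ dx_j in alpha ∧ beta is (alpha_i * beta_j - alpha_j * beta_i). Collecting: alpha ∧ beta = (-8*x) dx ∧ dy + (-2*y) dx ∧ dz + (2*y) dy ∧ dz.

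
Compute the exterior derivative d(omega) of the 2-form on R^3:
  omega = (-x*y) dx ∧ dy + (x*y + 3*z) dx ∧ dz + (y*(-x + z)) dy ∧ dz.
d(omega) = (-x - y) dx ∧ dy ∧ dz

For a 2-form omega = sum_{i<j} g_{ij} dx_i ∧ dx_j, the exterior derivative is
  d(omega) = sum_{i<j} d(g_{ij}) ∧ dx_i ∧ dx_j = sum_{i<j, k} (∂g_{ij}/∂x_k) dx_k ∧ dx_i ∧ dx_j.
Expand each term, using dx_k ∧ dx_i ∧ dx_j = sgn(permutation) dx_{(a)} ∧ dx_{(b)} ∧ dx_{(c)} with (a < b < c) sorted:
  d(x*y + 3*z) includes (∂/∂y)(x*y + 3*z) dy = (x) dy, which multiplied by dx ∧ dz gives (-x) dx ∧ dy ∧ dz
  d(y*(-x + z)) includes (∂/∂x)(y*(-x + z)) dx = (-y) dx, which multiplied by dy ∧ dz gives (-y) dx ∧ dy ∧ dz
Collecting like 3-forms: d(omega) = (-x - y) dx ∧ dy ∧ dz.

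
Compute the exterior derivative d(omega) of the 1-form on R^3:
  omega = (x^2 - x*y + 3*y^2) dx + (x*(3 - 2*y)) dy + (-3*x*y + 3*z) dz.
d(omega) = (x - 8*y + 3) dx ∧ dy + (-3*y) dx ∧ dz + (-3*x) dy ∧ dz

For a 1-form omega = sum_i f_i dx_i, the exterior derivative is
  d(omega) = sum_{i < j} (∂f_j/∂x_i - ∂f_i/∂x_j) dx_i ∧ dx_j.
  coefficient of dx ∧ dy: ∂f_2/∂x - ∂f_1/∂y = ∂(x*(3 - 2*y))/∂x - ∂(x^2 - x*y + 3*y^2)/∂y = x - 8*y + 3
  coefficient of dx ∧ dz: ∂f_3/∂x - ∂f_1/∂z = ∂(-3*x*y + 3*z)/∂x - ∂(x^2 - x*y + 3*y^2)/∂z = -3*y
  coefficient of dy ∧ dz: ∂f_3/∂y - ∂f_2/∂z = ∂(-3*x*y + 3*z)/∂y - ∂(x*(3 - 2*y))/∂z = -3*x
Assembling: d(omega) = (x - 8*y + 3) dx ∧ dy + (-3*y) dx ∧ dz + (-3*x) dy ∧ dz.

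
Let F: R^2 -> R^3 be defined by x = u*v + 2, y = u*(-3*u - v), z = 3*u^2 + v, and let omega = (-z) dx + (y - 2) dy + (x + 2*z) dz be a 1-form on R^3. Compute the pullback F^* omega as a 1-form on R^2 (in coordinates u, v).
F^* omega = (54*u^3 + 12*u^2*v + u*v^2 + 12*u*v + 24*u - v^2 + 2*v) du + (u^2*v + 6*u^2 + 2*u + 2*v + 2) dv

Using F^*(f dg) = (f ∘ F) d(g ∘ F), substitute each coordinate x_i by F_i(u, v) in f_i, and replace dx_i by d F_i = (∂F_i/∂u) du + (∂F_i/∂v) dv.
  For the x component: f_1(F) = -3*u^2 - v; d F_1 = (v) du + (u) dv
  For the y component: f_2(F) = -3*u^2 - u*v - 2; d F_2 = (-6*u - v) du + (-u) dv
  For the z component: f_3(F) = 6*u^2 + u*v + 2*v + 2; d F_3 = (6*u) du + (1) dv
Combining and collecting du, dv coefficients:
  coeff of du: 54*u^3 + 12*u^2*v + u*v^2 + 12*u*v + 24*u - v^2 + 2*v
  coeff of dv: u^2*v + 6*u^2 + 2*u + 2*v + 2
F^* omega = (54*u^3 + 12*u^2*v + u*v^2 + 12*u*v + 24*u - v^2 + 2*v) du + (u^2*v + 6*u^2 + 2*u + 2*v + 2) dv.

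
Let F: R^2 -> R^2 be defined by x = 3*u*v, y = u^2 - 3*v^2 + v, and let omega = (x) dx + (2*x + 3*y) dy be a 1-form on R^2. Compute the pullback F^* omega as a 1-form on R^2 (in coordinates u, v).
F^* omega = (3*u*(2*u^2 + 4*u*v - 3*v^2 + 2*v)) du + (-9*u^2*v + 3*u^2 - 36*u*v^2 + 6*u*v + 54*v^3 - 27*v^2 + 3*v) dv

Using F^*(f dg) = (f ∘ F) d(g ∘ F), substitute each coordinate x_i by F_i(u, v) in f_i, and replace dx_i by d F_i = (∂F_i/∂u) du + (∂F_i/∂v) dv.
  For the x component: f_1(F) = 3*u*v; d F_1 = (3*v) du + (3*u) dv
  For the y component: f_2(F) = 3*u^2 + 6*u*v - 9*v^2 + 3*v; d F_2 = (2*u) du + (1 - 6*v) dv
Combining and collecting du, dv coefficients:
  coeff of du: 3*u*(2*u^2 + 4*u*v - 3*v^2 + 2*v)
  coeff of dv: -9*u^2*v + 3*u^2 - 36*u*v^2 + 6*u*v + 54*v^3 - 27*v^2 + 3*v
F^* omega = (3*u*(2*u^2 + 4*u*v - 3*v^2 + 2*v)) du + (-9*u^2*v + 3*u^2 - 36*u*v^2 + 6*u*v + 54*v^3 - 27*v^2 + 3*v) dv.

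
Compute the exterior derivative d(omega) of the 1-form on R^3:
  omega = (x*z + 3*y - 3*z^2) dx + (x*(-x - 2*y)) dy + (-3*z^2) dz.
d(omega) = (-2*x - 2*y - 3) dx ∧ dy + (-x + 6*z) dx ∧ dz

For a 1-form omega = sum_i f_i dx_i, the exterior derivative is
  d(omega) = sum_{i < j} (∂f_j/∂x_i - ∂f_i/∂x_j) dx_i ∧ dx_j.
  coefficient of dx ∧ dy: ∂f_2/∂x - ∂f_1/∂y = ∂(x*(-x - 2*y))/∂x - ∂(x*z + 3*y - 3*z^2)/∂y = -2*x - 2*y - 3
  coefficient of dx ∧ dz: ∂f_3/∂x - ∂f_1/∂z = ∂(-3*z^2)/∂x - ∂(x*z + 3*y - 3*z^2)/∂z = -x + 6*z
Assembling: d(omega) = (-2*x - 2*y - 3) dx ∧ dy + (-x + 6*z) dx ∧ dz.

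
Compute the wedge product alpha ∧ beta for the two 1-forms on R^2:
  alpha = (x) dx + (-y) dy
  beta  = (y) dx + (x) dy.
alpha ∧ beta = (x^2 + y^2) dx ∧ dy

Distribute the wedge, using dx_i ∧ dx_j = -dx_j ∧ dx_i and dx_i ∧ dx_i = 0. For each pair (i, j) with i < j, the coefficient of dx_i ∧ dx_j in alpha ∧ beta is (alpha_i * beta_j - alpha_j * beta_i). Collecting: alpha ∧ beta = (x^2 + y^2) dx ∧ dy.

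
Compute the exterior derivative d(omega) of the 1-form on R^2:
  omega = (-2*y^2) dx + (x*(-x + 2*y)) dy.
d(omega) = (-2*x + 6*y) dx ∧ dy

For a 1-form omega = sum_i f_i dx_i, the exterior derivative is
  d(omega) = sum_{i < j} (∂f_j/∂x_i - ∂f_i/∂x_j) dx_i ∧ dx_j.
  coefficient of dx ∧ dy: ∂f_2/∂x - ∂f_1/∂y = ∂(x*(-x + 2*y))/∂x - ∂(-2*y^2)/∂y = -2*x + 6*y
Assembling: d(omega) = (-2*x + 6*y) dx ∧ dy.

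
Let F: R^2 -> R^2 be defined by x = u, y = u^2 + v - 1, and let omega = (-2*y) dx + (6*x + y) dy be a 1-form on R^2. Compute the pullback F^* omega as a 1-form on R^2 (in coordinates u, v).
F^* omega = (2*u^3 + 10*u^2 + 2*u*v - 2*u - 2*v + 2) du + (u^2 + 6*u + v - 1) dv

Using F^*(f dg) = (f ∘ F) d(g ∘ F), substitute each coordinate x_i by F_i(u, v) in f_i, and replace dx_i by d F_i = (∂F_i/∂u) du + (∂F_i/∂v) dv.
  For the x component: f_1(F) = -2*u^2 - 2*v + 2; d F_1 = (1) du + (0) dv
  For the y component: f_2(F) = u^2 + 6*u + v - 1; d F_2 = (2*u) du + (1) dv
Combining and collecting du, dv coefficients:
  coeff of du: 2*u^3 + 10*u^2 + 2*u*v - 2*u - 2*v + 2
  coeff of dv: u^2 + 6*u + v - 1
F^* omega = (2*u^3 + 10*u^2 + 2*u*v - 2*u - 2*v + 2) du + (u^2 + 6*u + v - 1) dv.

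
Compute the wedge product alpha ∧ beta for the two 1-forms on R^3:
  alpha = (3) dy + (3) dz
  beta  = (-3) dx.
alpha ∧ beta = (9) dx ∧ dy + (9) dx ∧ dz

Distribute the wedge, using dx_i ∧ dx_j = -dx_j ∧ dx_i and dx_i ∧ dx_i = 0. For each pair (i, j) with i < j, the coefficient of dx_i ∧ dx_j in alpha ∧ beta is (alpha_i * beta_j - alpha_j * beta_i). Collecting: alpha ∧ beta = (9) dx ∧ dy + (9) dx ∧ dz.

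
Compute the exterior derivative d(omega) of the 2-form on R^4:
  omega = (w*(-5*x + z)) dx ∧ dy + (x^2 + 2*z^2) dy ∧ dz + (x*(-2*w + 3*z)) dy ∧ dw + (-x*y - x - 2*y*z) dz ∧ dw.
d(omega) = (w + 2*x) dx ∧ dy ∧ dz + (-2*w - 5*x + 4*z) dx ∧ dy ∧ dw + (-4*x - 2*z) dy ∧ dz ∧ dw + (-y - 1) dx ∧ dz ∧ dw

For a 2-form omega = sum_{i<j} g_{ij} dx_i ∧ dx_j, the exterior derivative is
  d(omega) = sum_{i<j} d(g_{ij}) ∧ dx_i ∧ dx_j = sum_{i<j, k} (∂g_{ij}/∂x_k) dx_k ∧ dx_i ∧ dx_j.
Expand each term, using dx_k ∧ dx_i ∧ dx_j = sgn(permutation) dx_{(a)} ∧ dx_{(b)} ∧ dx_{(c)} with (a < b < c) sorted:
  d(w*(-5*x + z)) includes (∂/∂z)(w*(-5*x + z)) dz = (w) dz, which multiplied by dx ∧ dy gives (w) dx ∧ dy ∧ dz
  d(w*(-5*x + z)) includes (∂/∂w)(w*(-5*x + z)) dw = (-5*x + z) dw, which multiplied by dx ∧ dy gives (-5*x + z) dx ∧ dy ∧ dw
  d(x^2 + 2*z^2) includes (∂/∂x)(x^2 + 2*z^2) dx = (2*x) dx, which multiplied by dy ∧ dz gives (2*x) dx ∧ dy ∧ dz
  d(x*(-2*w + 3*z)) includes (∂/∂x)(x*(-2*w + 3*z)) dx = (-2*w + 3*z) dx, which multiplied by dy ∧ dw gives (-2*w + 3*z) dx ∧ dy ∧ dw
  d(x*(-2*w + 3*z)) includes (∂/∂z)(x*(-2*w + 3*z)) dz = (3*x) dz, which multiplied by dy ∧ dw gives (-3*x) dy ∧ dz ∧ dw
  d(-x*y - x - 2*y*z) includes (∂/∂x)(-x*y - x - 2*y*z) dx = (-y - 1) dx, which multiplied by dz ∧ dw gives (-y - 1) dx ∧ dz ∧ dw
  d(-x*y - x - 2*y*z) includes (∂/∂y)(-x*y - x - 2*y*z) dy = (-x - 2*z) dy, which multiplied by dz ∧ dw gives (-x - 2*z) dy ∧ dz ∧ dw
Collecting like 3-forms: d(omega) = (w + 2*x) dx ∧ dy ∧ dz + (-2*w - 5*x + 4*z) dx ∧ dy ∧ dw + (-4*x - 2*z) dy ∧ dz ∧ dw + (-y - 1) dx ∧ dz ∧ dw.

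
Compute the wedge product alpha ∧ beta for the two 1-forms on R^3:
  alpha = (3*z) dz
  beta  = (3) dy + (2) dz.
alpha ∧ beta = (-9*z) dy ∧ dz

Distribute the wedge, using dx_i ∧ dx_j = -dx_j ∧ dx_i and dx_i ∧ dx_i = 0. For each pair (i, j) with i < j, the coefficient of dx_i ∧ dx_j in alpha ∧ beta is (alpha_i * beta_j - alpha_j * beta_i). Collecting: alpha ∧ beta = (-9*z) dy ∧ dz.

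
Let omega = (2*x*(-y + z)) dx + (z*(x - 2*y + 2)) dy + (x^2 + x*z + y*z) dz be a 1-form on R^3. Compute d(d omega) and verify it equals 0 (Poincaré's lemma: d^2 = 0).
d(d omega) = 0

Step 1: d omega = sum_{i<j} (∂f_j/∂x_i - ∂f_i/∂x_j) dx_i ∧ dx_j:
  coeff of dx ∧ dy: 2*x + z
  coeff of dx ∧ dz: z
  coeff of dy ∧ dz: -x + 2*y + z - 2
Step 2: Apply d again to each 2-form coefficient. The only possible 3-form in R^3 is dx ∧ dy ∧ dz, with coefficient
  ∂(coeff of dy∧dz)/∂x - ∂(coeff of dx∧dz)/∂y + ∂(coeff of dx∧dy)/∂z
  = ∂/∂x (-x + 2*y + z - 2) - ∂/∂y (z) + ∂/∂z (2*x + z).
Each of these terms simplifies to sums of mixed partials that cancel in pairs. The result is 0 (by equality of mixed partials for smooth functions — Schwarz / Clairaut).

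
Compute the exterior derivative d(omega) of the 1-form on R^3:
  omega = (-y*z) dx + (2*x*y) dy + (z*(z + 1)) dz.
d(omega) = (2*y + z) dx ∧ dy + (y) dx ∧ dz

For a 1-form omega = sum_i f_i dx_i, the exterior derivative is
  d(omega) = sum_{i < j} (∂f_j/∂x_i - ∂f_i/∂x_j) dx_i ∧ dx_j.
  coefficient of dx ∧ dy: ∂f_2/∂x - ∂f_1/∂y = ∂(2*x*y)/∂x - ∂(-y*z)/∂y = 2*y + z
  coefficient of dx ∧ dz: ∂f_3/∂x - ∂f_1/∂z = ∂(z*(z + 1))/∂x - ∂(-y*z)/∂z = y
Assembling: d(omega) = (2*y + z) dx ∧ dy + (y) dx ∧ dz.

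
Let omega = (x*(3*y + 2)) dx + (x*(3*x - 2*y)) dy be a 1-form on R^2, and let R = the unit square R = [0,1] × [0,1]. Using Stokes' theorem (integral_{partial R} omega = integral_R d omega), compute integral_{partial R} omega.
integral_(partial R) omega = 1/2

Stokes: integral_partial_R omega = integral_R d omega with d omega = (∂Q/∂x - ∂P/∂y) dx ∧ dy.
  ∂Q/∂x = 6*x - 2*y
  ∂P/∂y = 3*x
  integrand = ∂Q/∂x - ∂P/∂y = 3*x - 2*y.
Integrating over R: integral_0^1 integral_0^1 (3*x - 2*y) dx dy = 1/2.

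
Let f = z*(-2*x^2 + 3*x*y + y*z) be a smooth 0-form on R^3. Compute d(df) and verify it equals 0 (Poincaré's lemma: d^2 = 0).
d(df) = 0

Step 1: df = sum_i (∂f/∂x_i) dx_i = (z*(-4*x + 3*y)) dx + (z*(3*x + z)) dy + (-2*x^2 + 3*x*y + 2*y*z) dz.
Step 2: Apply d again. Using the 1-form formula, the coefficient of dx ∧ dy in d(df) is ∂^2 f/∂x ∂y - ∂^2 f/∂y ∂x = (3*z) - (3*z) = 0 (equality of mixed partials for smooth f).
Similarly for dx ∧ dz and dy ∧ dz — all coefficients vanish. So d(df) = 0.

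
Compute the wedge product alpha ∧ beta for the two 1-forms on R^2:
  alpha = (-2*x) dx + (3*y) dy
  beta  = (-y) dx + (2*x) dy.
alpha ∧ beta = (-4*x^2 + 3*y^2) dx ∧ dy

Distribute the wedge, using dx_i ∧ dx_j = -dx_j ∧ dx_i and dx_i ∧ dx_i = 0. For each pair (i, j) with i < j, the coefficient of dx_i ∧ dx_j in alpha ∧ beta is (alpha_i * beta_j - alpha_j * beta_i). Collecting: alpha ∧ beta = (-4*x^2 + 3*y^2) dx ∧ dy.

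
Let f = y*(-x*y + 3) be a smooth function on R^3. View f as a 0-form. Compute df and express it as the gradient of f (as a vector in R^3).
df = (-y^2) dx + (-2*x*y + 3) dy + (0) dz; grad f = (-y^2, -2*x*y + 3, 0)

For a 0-form f, d f = (∂f/∂x) dx + (∂f/∂y) dy + (∂f/∂z) dz. The components of the vector representation are exactly the entries of grad f in Cartesian coordinates:
  ∂f/∂x = -y^2
  ∂f/∂y = -2*x*y + 3
  ∂f/∂z = 0.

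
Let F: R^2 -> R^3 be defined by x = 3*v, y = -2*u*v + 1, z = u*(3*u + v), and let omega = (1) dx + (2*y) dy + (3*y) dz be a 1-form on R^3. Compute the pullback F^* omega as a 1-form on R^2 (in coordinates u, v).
F^* omega = (-36*u^2*v + 2*u*v^2 + 18*u - v) du + (2*u^2*v - u + 3) dv

Using F^*(f dg) = (f ∘ F) d(g ∘ F), substitute each coordinate x_i by F_i(u, v) in f_i, and replace dx_i by d F_i = (∂F_i/∂u) du + (∂F_i/∂v) dv.
  For the x component: f_1(F) = 1; d F_1 = (0) du + (3) dv
  For the y component: f_2(F) = -4*u*v + 2; d F_2 = (-2*v) du + (-2*u) dv
  For the z component: f_3(F) = -6*u*v + 3; d F_3 = (6*u + v) du + (u) dv
Combining and collecting du, dv coefficients:
  coeff of du: -36*u^2*v + 2*u*v^2 + 18*u - v
  coeff of dv: 2*u^2*v - u + 3
F^* omega = (-36*u^2*v + 2*u*v^2 + 18*u - v) du + (2*u^2*v - u + 3) dv.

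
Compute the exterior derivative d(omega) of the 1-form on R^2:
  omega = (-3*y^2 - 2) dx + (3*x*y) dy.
d(omega) = (9*y) dx ∧ dy

For a 1-form omega = sum_i f_i dx_i, the exterior derivative is
  d(omega) = sum_{i < j} (∂f_j/∂x_i - ∂f_i/∂x_j) dx_i ∧ dx_j.
  coefficient of dx ∧ dy: ∂f_2/∂x - ∂f_1/∂y = ∂(3*x*y)/∂x - ∂(-3*y^2 - 2)/∂y = 9*y
Assembling: d(omega) = (9*y) dx ∧ dy.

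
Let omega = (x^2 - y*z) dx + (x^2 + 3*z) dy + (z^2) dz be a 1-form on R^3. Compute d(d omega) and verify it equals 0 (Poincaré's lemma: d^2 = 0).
d(d omega) = 0

Step 1: d omega = sum_{i<j} (∂f_j/∂x_i - ∂f_i/∂x_j) dx_i ∧ dx_j:
  coeff of dx ∧ dy: 2*x + z
  coeff of dx ∧ dz: y
  coeff of dy ∧ dz: -3
Step 2: Apply d again to each 2-form coefficient. The only possible 3-form in R^3 is dx ∧ dy ∧ dz, with coefficient
  ∂(coeff of dy∧dz)/∂x - ∂(coeff of dx∧dz)/∂y + ∂(coeff of dx∧dy)/∂z
  = ∂/∂x (-3) - ∂/∂y (y) + ∂/∂z (2*x + z).
Each of these terms simplifies to sums of mixed partials that cancel in pairs. The result is 0 (by equality of mixed partials for smooth functions — Schwarz / Clairaut).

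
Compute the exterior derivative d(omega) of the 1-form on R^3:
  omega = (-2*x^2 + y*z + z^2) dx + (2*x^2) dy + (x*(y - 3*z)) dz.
d(omega) = (4*x - z) dx ∧ dy + (-5*z) dx ∧ dz + (x) dy ∧ dz

For a 1-form omega = sum_i f_i dx_i, the exterior derivative is
  d(omega) = sum_{i < j} (∂f_j/∂x_i - ∂f_i/∂x_j) dx_i ∧ dx_j.
  coefficient of dx ∧ dy: ∂f_2/∂x - ∂f_1/∂y = ∂(2*x^2)/∂x - ∂(-2*x^2 + y*z + z^2)/∂y = 4*x - z
  coefficient of dx ∧ dz: ∂f_3/∂x - ∂f_1/∂z = ∂(x*(y - 3*z))/∂x - ∂(-2*x^2 + y*z + z^2)/∂z = -5*z
  coefficient of dy ∧ dz: ∂f_3/∂y - ∂f_2/∂z = ∂(x*(y - 3*z))/∂y - ∂(2*x^2)/∂z = x
Assembling: d(omega) = (4*x - z) dx ∧ dy + (-5*z) dx ∧ dz + (x) dy ∧ dz.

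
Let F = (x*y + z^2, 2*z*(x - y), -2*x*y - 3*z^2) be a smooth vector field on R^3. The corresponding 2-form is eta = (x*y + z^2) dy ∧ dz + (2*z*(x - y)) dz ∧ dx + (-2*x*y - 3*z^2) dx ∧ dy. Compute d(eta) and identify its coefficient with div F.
d(eta) = (y - 8*z) dx ∧ dy ∧ dz; div F = y - 8*z

For a 2-form in R^3 of the form above, applying d gives a 3-form with coefficient ∂P/∂x + ∂Q/∂y + ∂R/∂z:
  ∂P/∂x = y
  ∂Q/∂y = -2*z
  ∂R/∂z = -6*z
Sum = y - 8*z, which is exactly div F.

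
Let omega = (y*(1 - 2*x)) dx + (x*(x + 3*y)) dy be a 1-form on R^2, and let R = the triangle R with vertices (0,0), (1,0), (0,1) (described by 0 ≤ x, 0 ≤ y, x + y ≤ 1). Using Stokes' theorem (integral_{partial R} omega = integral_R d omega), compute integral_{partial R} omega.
integral_(partial R) omega = 2/3

Stokes: integral_partial_R omega = integral_R d omega with d omega = (∂Q/∂x - ∂P/∂y) dx ∧ dy.
  ∂Q/∂x = 2*x + 3*y
  ∂P/∂y = 1 - 2*x
  integrand = ∂Q/∂x - ∂P/∂y = 4*x + 3*y - 1.
Integrating over R: integral_0^1 integral_0^{1-x} (4*x + 3*y - 1) dy dx = 2/3.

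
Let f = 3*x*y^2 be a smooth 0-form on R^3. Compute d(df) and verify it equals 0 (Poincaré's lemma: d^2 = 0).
d(df) = 0

Step 1: df = sum_i (∂f/∂x_i) dx_i = (3*y^2) dx + (6*x*y) dy + (0) dz.
Step 2: Apply d again. Using the 1-form formula, the coefficient of dx ∧ dy in d(df) is ∂^2 f/∂x ∂y - ∂^2 f/∂y ∂x = (6*y) - (6*y) = 0 (equality of mixed partials for smooth f).
Similarly for dx ∧ dz and dy ∧ dz — all coefficients vanish. So d(df) = 0.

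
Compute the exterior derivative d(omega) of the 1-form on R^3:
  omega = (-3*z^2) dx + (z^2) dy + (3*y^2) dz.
d(omega) = (6*z) dx ∧ dz + (6*y - 2*z) dy ∧ dz

For a 1-form omega = sum_i f_i dx_i, the exterior derivative is
  d(omega) = sum_{i < j} (∂f_j/∂x_i - ∂f_i/∂x_j) dx_i ∧ dx_j.
  coefficient of dx ∧ dz: ∂f_3/∂x - ∂f_1/∂z = ∂(3*y^2)/∂x - ∂(-3*z^2)/∂z = 6*z
  coefficient of dy ∧ dz: ∂f_3/∂y - ∂f_2/∂z = ∂(3*y^2)/∂y - ∂(z^2)/∂z = 6*y - 2*z
Assembling: d(omega) = (6*z) dx ∧ dz + (6*y - 2*z) dy ∧ dz.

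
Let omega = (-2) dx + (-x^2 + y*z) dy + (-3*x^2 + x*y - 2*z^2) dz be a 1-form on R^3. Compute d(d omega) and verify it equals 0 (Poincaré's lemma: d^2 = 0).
d(d omega) = 0

Step 1: d omega = sum_{i<j} (∂f_j/∂x_i - ∂f_i/∂x_j) dx_i ∧ dx_j:
  coeff of dx ∧ dy: -2*x
  coeff of dx ∧ dz: -6*x + y
  coeff of dy ∧ dz: x - y
Step 2: Apply d again to each 2-form coefficient. The only possible 3-form in R^3 is dx ∧ dy ∧ dz, with coefficient
  ∂(coeff of dy∧dz)/∂x - ∂(coeff of dx∧dz)/∂y + ∂(coeff of dx∧dy)/∂z
  = ∂/∂x (x - y) - ∂/∂y (-6*x + y) + ∂/∂z (-2*x).
Each of these terms simplifies to sums of mixed partials that cancel in pairs. The result is 0 (by equality of mixed partials for smooth functions — Schwarz / Clairaut).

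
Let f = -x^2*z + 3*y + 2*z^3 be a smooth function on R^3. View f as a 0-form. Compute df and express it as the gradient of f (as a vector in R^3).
df = (-2*x*z) dx + (3) dy + (-x^2 + 6*z^2) dz; grad f = (-2*x*z, 3, -x^2 + 6*z^2)

For a 0-form f, d f = (∂f/∂x) dx + (∂f/∂y) dy + (∂f/∂z) dz. The components of the vector representation are exactly the entries of grad f in Cartesian coordinates:
  ∂f/∂x = -2*x*z
  ∂f/∂y = 3
  ∂f/∂z = -x^2 + 6*z^2.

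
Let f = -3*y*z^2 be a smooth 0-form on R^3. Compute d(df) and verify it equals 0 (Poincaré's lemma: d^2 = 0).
d(df) = 0

Step 1: df = sum_i (∂f/∂x_i) dx_i = (0) dx + (-3*z^2) dy + (-6*y*z) dz.
Step 2: Apply d again. Using the 1-form formula, the coefficient of dx ∧ dy in d(df) is ∂^2 f/∂x ∂y - ∂^2 f/∂y ∂x = (0) - (0) = 0 (equality of mixed partials for smooth f).
Similarly for dx ∧ dz and dy ∧ dz — all coefficients vanish. So d(df) = 0.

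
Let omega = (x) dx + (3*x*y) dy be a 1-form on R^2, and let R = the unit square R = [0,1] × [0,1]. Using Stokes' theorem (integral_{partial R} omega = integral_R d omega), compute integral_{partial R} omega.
integral_(partial R) omega = 3/2

Stokes: integral_partial_R omega = integral_R d omega with d omega = (∂Q/∂x - ∂P/∂y) dx ∧ dy.
  ∂Q/∂x = 3*y
  ∂P/∂y = 0
  integrand = ∂Q/∂x - ∂P/∂y = 3*y.
Integrating over R: integral_0^1 integral_0^1 (3*y) dx dy = 3/2.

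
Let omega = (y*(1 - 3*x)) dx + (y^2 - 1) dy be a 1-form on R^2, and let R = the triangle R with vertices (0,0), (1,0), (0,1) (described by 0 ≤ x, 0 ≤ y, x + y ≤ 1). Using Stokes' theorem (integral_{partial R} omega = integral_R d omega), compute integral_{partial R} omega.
integral_(partial R) omega = 0

Stokes: integral_partial_R omega = integral_R d omega with d omega = (∂Q/∂x - ∂P/∂y) dx ∧ dy.
  ∂Q/∂x = 0
  ∂P/∂y = 1 - 3*x
  integrand = ∂Q/∂x - ∂P/∂y = 3*x - 1.
Integrating over R: integral_0^1 integral_0^{1-x} (3*x - 1) dy dx = 0.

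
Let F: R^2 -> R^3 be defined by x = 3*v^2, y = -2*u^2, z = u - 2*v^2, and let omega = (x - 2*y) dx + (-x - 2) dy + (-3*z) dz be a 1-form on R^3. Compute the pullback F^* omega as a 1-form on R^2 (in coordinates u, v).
F^* omega = (12*u*v^2 + 5*u + 6*v^2) du + (6*v*(4*u^2 + 2*u - v^2)) dv

Using F^*(f dg) = (f ∘ F) d(g ∘ F), substitute each coordinate x_i by F_i(u, v) in f_i, and replace dx_i by d F_i = (∂F_i/∂u) du + (∂F_i/∂v) dv.
  For the x component: f_1(F) = 4*u^2 + 3*v^2; d F_1 = (0) du + (6*v) dv
  For the y component: f_2(F) = -3*v^2 - 2; d F_2 = (-4*u) du + (0) dv
  For the z component: f_3(F) = -3*u + 6*v^2; d F_3 = (1) du + (-4*v) dv
Combining and collecting du, dv coefficients:
  coeff of du: 12*u*v^2 + 5*u + 6*v^2
  coeff of dv: 6*v*(4*u^2 + 2*u - v^2)
F^* omega = (12*u*v^2 + 5*u + 6*v^2) du + (6*v*(4*u^2 + 2*u - v^2)) dv.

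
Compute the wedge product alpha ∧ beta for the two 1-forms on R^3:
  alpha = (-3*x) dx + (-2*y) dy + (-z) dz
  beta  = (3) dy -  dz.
alpha ∧ beta = (-9*x) dx ∧ dy + (3*x) dx ∧ dz + (2*y + 3*z) dy ∧ dz

Distribute the wedge, using dx_i ∧ dx_j = -dx_j ∧ dx_i and dx_i ∧ dx_i = 0. For each pair (i, j) with i < j, the coefficient of dx_i ∧ dx_j in alpha ∧ beta is (alpha_i * beta_j - alpha_j * beta_i). Collecting: alpha ∧ beta = (-9*x) dx ∧ dy + (3*x) dx ∧ dz + (2*y + 3*z) dy ∧ dz.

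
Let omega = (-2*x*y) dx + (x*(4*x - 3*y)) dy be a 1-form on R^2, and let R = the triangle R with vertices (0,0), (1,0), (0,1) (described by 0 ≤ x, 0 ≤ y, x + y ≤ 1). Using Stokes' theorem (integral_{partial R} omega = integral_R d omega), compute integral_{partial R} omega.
integral_(partial R) omega = 7/6

Stokes: integral_partial_R omega = integral_R d omega with d omega = (∂Q/∂x - ∂P/∂y) dx ∧ dy.
  ∂Q/∂x = 8*x - 3*y
  ∂P/∂y = -2*x
  integrand = ∂Q/∂x - ∂P/∂y = 10*x - 3*y.
Integrating over R: integral_0^1 integral_0^{1-x} (10*x - 3*y) dy dx = 7/6.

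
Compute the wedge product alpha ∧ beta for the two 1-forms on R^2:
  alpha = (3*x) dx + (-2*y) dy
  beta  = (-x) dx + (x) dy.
alpha ∧ beta = (x*(3*x - 2*y)) dx ∧ dy

Distribute the wedge, using dx_i ∧ dx_j = -dx_j ∧ dx_i and dx_i ∧ dx_i = 0. For each pair (i, j) with i < j, the coefficient of dx_i ∧ dx_j in alpha ∧ beta is (alpha_i * beta_j - alpha_j * beta_i). Collecting: alpha ∧ beta = (x*(3*x - 2*y)) dx ∧ dy.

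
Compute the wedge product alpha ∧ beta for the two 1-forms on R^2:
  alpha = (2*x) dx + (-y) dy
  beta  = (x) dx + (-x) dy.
alpha ∧ beta = (x*(-2*x + y)) dx ∧ dy

Distribute the wedge, using dx_i ∧ dx_j = -dx_j ∧ dx_i and dx_i ∧ dx_i = 0. For each pair (i, j) with i < j, the coefficient of dx_i ∧ dx_j in alpha ∧ beta is (alpha_i * beta_j - alpha_j * beta_i). Collecting: alpha ∧ beta = (x*(-2*x + y)) dx ∧ dy.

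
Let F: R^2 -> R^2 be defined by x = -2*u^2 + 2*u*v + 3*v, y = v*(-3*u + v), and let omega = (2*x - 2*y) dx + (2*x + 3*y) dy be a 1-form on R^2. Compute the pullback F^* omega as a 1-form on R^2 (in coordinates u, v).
F^* omega = (16*u^3 - 36*u^2*v + 43*u*v^2 - 24*u*v - 13*v^3 - 6*v^2) du + (4*u^3 + 27*u^2*v - 12*u^2 - 23*u*v^2 + 24*u*v + 6*v^3 + 6*v^2 + 18*v) dv

Using F^*(f dg) = (f ∘ F) d(g ∘ F), substitute each coordinate x_i by F_i(u, v) in f_i, and replace dx_i by d F_i = (∂F_i/∂u) du + (∂F_i/∂v) dv.
  For the x component: f_1(F) = -4*u^2 + 10*u*v - 2*v^2 + 6*v; d F_1 = (-4*u + 2*v) du + (2*u + 3) dv
  For the y component: f_2(F) = -4*u^2 - 5*u*v + 3*v^2 + 6*v; d F_2 = (-3*v) du + (-3*u + 2*v) dv
Combining and collecting du, dv coefficients:
  coeff of du: 16*u^3 - 36*u^2*v + 43*u*v^2 - 24*u*v - 13*v^3 - 6*v^2
  coeff of dv: 4*u^3 + 27*u^2*v - 12*u^2 - 23*u*v^2 + 24*u*v + 6*v^3 + 6*v^2 + 18*v
F^* omega = (16*u^3 - 36*u^2*v + 43*u*v^2 - 24*u*v - 13*v^3 - 6*v^2) du + (4*u^3 + 27*u^2*v - 12*u^2 - 23*u*v^2 + 24*u*v + 6*v^3 + 6*v^2 + 18*v) dv.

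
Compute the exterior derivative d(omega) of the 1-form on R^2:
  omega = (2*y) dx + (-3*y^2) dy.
d(omega) = (-2) dx ∧ dy

For a 1-form omega = sum_i f_i dx_i, the exterior derivative is
  d(omega) = sum_{i < j} (∂f_j/∂x_i - ∂f_i/∂x_j) dx_i ∧ dx_j.
  coefficient of dx ∧ dy: ∂f_2/∂x - ∂f_1/∂y = ∂(-3*y^2)/∂x - ∂(2*y)/∂y = -2
Assembling: d(omega) = (-2) dx ∧ dy.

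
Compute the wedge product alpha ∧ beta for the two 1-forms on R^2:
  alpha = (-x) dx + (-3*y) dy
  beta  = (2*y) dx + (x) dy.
alpha ∧ beta = (-x^2 + 6*y^2) dx ∧ dy

Distribute the wedge, using dx_i ∧ dx_j = -dx_j ∧ dx_i and dx_i ∧ dx_i = 0. For each pair (i, j) with i < j, the coefficient of dx_i ∧ dx_j in alpha ∧ beta is (alpha_i * beta_j - alpha_j * beta_i). Collecting: alpha ∧ beta = (-x^2 + 6*y^2) dx ∧ dy.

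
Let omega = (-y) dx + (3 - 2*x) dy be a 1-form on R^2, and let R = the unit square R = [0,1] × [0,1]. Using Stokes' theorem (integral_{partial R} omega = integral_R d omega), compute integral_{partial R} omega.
integral_(partial R) omega = -1

Stokes: integral_partial_R omega = integral_R d omega with d omega = (∂Q/∂x - ∂P/∂y) dx ∧ dy.
  ∂Q/∂x = -2
  ∂P/∂y = -1
  integrand = ∂Q/∂x - ∂P/∂y = -1.
Integrating over R: integral_0^1 integral_0^1 (-1) dx dy = -1.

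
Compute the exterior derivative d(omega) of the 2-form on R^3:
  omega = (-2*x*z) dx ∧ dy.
d(omega) = (-2*x) dx ∧ dy ∧ dz

For a 2-form omega = sum_{i<j} g_{ij} dx_i ∧ dx_j, the exterior derivative is
  d(omega) = sum_{i<j} d(g_{ij}) ∧ dx_i ∧ dx_j = sum_{i<j, k} (∂g_{ij}/∂x_k) dx_k ∧ dx_i ∧ dx_j.
Expand each term, using dx_k ∧ dx_i ∧ dx_j = sgn(permutation) dx_{(a)} ∧ dx_{(b)} ∧ dx_{(c)} with (a < b < c) sorted:
  d(-2*x*z) includes (∂/∂z)(-2*x*z) dz = (-2*x) dz, which multiplied by dx ∧ dy gives (-2*x) dx ∧ dy ∧ dz
Collecting like 3-forms: d(omega) = (-2*x) dx ∧ dy ∧ dz.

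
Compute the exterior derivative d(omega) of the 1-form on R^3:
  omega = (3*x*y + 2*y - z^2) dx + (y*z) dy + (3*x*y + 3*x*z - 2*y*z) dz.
d(omega) = (-3*x - 2) dx ∧ dy + (3*y + 5*z) dx ∧ dz + (3*x - y - 2*z) dy ∧ dz

For a 1-form omega = sum_i f_i dx_i, the exterior derivative is
  d(omega) = sum_{i < j} (∂f_j/∂x_i - ∂f_i/∂x_j) dx_i ∧ dx_j.
  coefficient of dx ∧ dy: ∂f_2/∂x - ∂f_1/∂y = ∂(y*z)/∂x - ∂(3*x*y + 2*y - z^2)/∂y = -3*x - 2
  coefficient of dx ∧ dz: ∂f_3/∂x - ∂f_1/∂z = ∂(3*x*y + 3*x*z - 2*y*z)/∂x - ∂(3*x*y + 2*y - z^2)/∂z = 3*y + 5*z
  coefficient of dy ∧ dz: ∂f_3/∂y - ∂f_2/∂z = ∂(3*x*y + 3*x*z - 2*y*z)/∂y - ∂(y*z)/∂z = 3*x - y - 2*z
Assembling: d(omega) = (-3*x - 2) dx ∧ dy + (3*y + 5*z) dx ∧ dz + (3*x - y - 2*z) dy ∧ dz.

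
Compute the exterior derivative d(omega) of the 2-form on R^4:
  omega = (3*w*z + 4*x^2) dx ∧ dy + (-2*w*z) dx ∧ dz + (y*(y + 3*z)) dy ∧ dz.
d(omega) = (3*w) dx ∧ dy ∧ dz + (3*z) dx ∧ dy ∧ dw + (-2*z) dx ∧ dz ∧ dw

For a 2-form omega = sum_{i<j} g_{ij} dx_i ∧ dx_j, the exterior derivative is
  d(omega) = sum_{i<j} d(g_{ij}) ∧ dx_i ∧ dx_j = sum_{i<j, k} (∂g_{ij}/∂x_k) dx_k ∧ dx_i ∧ dx_j.
Expand each term, using dx_k ∧ dx_i ∧ dx_j = sgn(permutation) dx_{(a)} ∧ dx_{(b)} ∧ dx_{(c)} with (a < b < c) sorted:
  d(3*w*z + 4*x^2) includes (∂/∂z)(3*w*z + 4*x^2) dz = (3*w) dz, which multiplied by dx ∧ dy gives (3*w) dx ∧ dy ∧ dz
  d(3*w*z + 4*x^2) includes (∂/∂w)(3*w*z + 4*x^2) dw = (3*z) dw, which multiplied by dx ∧ dy gives (3*z) dx ∧ dy ∧ dw
  d(-2*w*z) includes (∂/∂w)(-2*w*z) dw = (-2*z) dw, which multiplied by dx ∧ dz gives (-2*z) dx ∧ dz ∧ dw
Collecting like 3-forms: d(omega) = (3*w) dx ∧ dy ∧ dz + (3*z) dx ∧ dy ∧ dw + (-2*z) dx ∧ dz ∧ dw.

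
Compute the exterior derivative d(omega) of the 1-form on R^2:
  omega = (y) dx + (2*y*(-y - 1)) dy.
d(omega) = (-1) dx ∧ dy

For a 1-form omega = sum_i f_i dx_i, the exterior derivative is
  d(omega) = sum_{i < j} (∂f_j/∂x_i - ∂f_i/∂x_j) dx_i ∧ dx_j.
  coefficient of dx ∧ dy: ∂f_2/∂x - ∂f_1/∂y = ∂(2*y*(-y - 1))/∂x - ∂(y)/∂y = -1
Assembling: d(omega) = (-1) dx ∧ dy.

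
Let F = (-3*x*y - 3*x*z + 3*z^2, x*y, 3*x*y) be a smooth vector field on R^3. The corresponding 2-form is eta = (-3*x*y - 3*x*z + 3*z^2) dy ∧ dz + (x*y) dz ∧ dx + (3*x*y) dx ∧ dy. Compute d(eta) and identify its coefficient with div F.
d(eta) = (x - 3*y - 3*z) dx ∧ dy ∧ dz; div F = x - 3*y - 3*z

For a 2-form in R^3 of the form above, applying d gives a 3-form with coefficient ∂P/∂x + ∂Q/∂y + ∂R/∂z:
  ∂P/∂x = -3*y - 3*z
  ∂Q/∂y = x
  ∂R/∂z = 0
Sum = x - 3*y - 3*z, which is exactly div F.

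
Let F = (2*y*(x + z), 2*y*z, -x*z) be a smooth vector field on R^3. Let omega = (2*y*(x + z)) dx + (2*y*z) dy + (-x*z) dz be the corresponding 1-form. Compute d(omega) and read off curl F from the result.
d(omega) = (-2*y) dy ∧ dz + (2*y + z) dz ∧ dx + (-2*x - 2*z) dx ∧ dy; curl F = (-2*y, 2*y + z, -2*x - 2*z)

d omega = sum_{i<j} (∂f_j/∂x_i - ∂f_i/∂x_j) dx_i ∧ dx_j. Under the identification (dy ∧ dz, dz ∧ dx, dx ∧ dy) ↔ (e_x, e_y, e_z), the coefficients are exactly the components of curl F. Compute:
  ∂R/∂y - ∂Q/∂z = (0) - (2*y) = -2*y
  ∂P/∂z - ∂R/∂x = (2*y) - (-z) = 2*y + z
  ∂Q/∂x - ∂P/∂y = (0) - (2*x + 2*z) = -2*x - 2*z.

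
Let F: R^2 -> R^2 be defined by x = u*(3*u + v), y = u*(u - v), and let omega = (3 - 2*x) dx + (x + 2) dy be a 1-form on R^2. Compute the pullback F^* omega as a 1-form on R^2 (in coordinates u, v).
F^* omega = (-30*u^3 - 19*u^2*v - 3*u*v^2 + 22*u + v) du + (u*(-9*u^2 - 3*u*v + 1)) dv

Using F^*(f dg) = (f ∘ F) d(g ∘ F), substitute each coordinate x_i by F_i(u, v) in f_i, and replace dx_i by d F_i = (∂F_i/∂u) du + (∂F_i/∂v) dv.
  For the x component: f_1(F) = -6*u^2 - 2*u*v + 3; d F_1 = (6*u + v) du + (u) dv
  For the y component: f_2(F) = 3*u^2 + u*v + 2; d F_2 = (2*u - v) du + (-u) dv
Combining and collecting du, dv coefficients:
  coeff of du: -30*u^3 - 19*u^2*v - 3*u*v^2 + 22*u + v
  coeff of dv: u*(-9*u^2 - 3*u*v + 1)
F^* omega = (-30*u^3 - 19*u^2*v - 3*u*v^2 + 22*u + v) du + (u*(-9*u^2 - 3*u*v + 1)) dv.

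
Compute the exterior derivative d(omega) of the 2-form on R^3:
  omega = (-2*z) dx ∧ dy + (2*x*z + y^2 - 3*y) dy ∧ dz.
d(omega) = (2*z - 2) dx ∧ dy ∧ dz

For a 2-form omega = sum_{i<j} g_{ij} dx_i ∧ dx_j, the exterior derivative is
  d(omega) = sum_{i<j} d(g_{ij}) ∧ dx_i ∧ dx_j = sum_{i<j, k} (∂g_{ij}/∂x_k) dx_k ∧ dx_i ∧ dx_j.
Expand each term, using dx_k ∧ dx_i ∧ dx_j = sgn(permutation) dx_{(a)} ∧ dx_{(b)} ∧ dx_{(c)} with (a < b < c) sorted:
  d(-2*z) includes (∂/∂z)(-2*z) dz = (-2) dz, which multiplied by dx ∧ dy gives (-2) dx ∧ dy ∧ dz
  d(2*x*z + y^2 - 3*y) includes (∂/∂x)(2*x*z + y^2 - 3*y) dx = (2*z) dx, which multiplied by dy ∧ dz gives (2*z) dx ∧ dy ∧ dz
Collecting like 3-forms: d(omega) = (2*z - 2) dx ∧ dy ∧ dz.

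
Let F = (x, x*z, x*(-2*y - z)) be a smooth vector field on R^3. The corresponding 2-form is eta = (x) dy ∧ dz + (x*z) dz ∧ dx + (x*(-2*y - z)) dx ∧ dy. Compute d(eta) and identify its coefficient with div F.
d(eta) = (1 - x) dx ∧ dy ∧ dz; div F = 1 - x

For a 2-form in R^3 of the form above, applying d gives a 3-form with coefficient ∂P/∂x + ∂Q/∂y + ∂R/∂z:
  ∂P/∂x = 1
  ∂Q/∂y = 0
  ∂R/∂z = -x
Sum = 1 - x, which is exactly div F.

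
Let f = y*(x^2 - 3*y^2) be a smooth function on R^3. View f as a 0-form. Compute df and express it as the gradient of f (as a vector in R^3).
df = (2*x*y) dx + (x^2 - 9*y^2) dy + (0) dz; grad f = (2*x*y, x^2 - 9*y^2, 0)

For a 0-form f, d f = (∂f/∂x) dx + (∂f/∂y) dy + (∂f/∂z) dz. The components of the vector representation are exactly the entries of grad f in Cartesian coordinates:
  ∂f/∂x = 2*x*y
  ∂f/∂y = x^2 - 9*y^2
  ∂f/∂z = 0.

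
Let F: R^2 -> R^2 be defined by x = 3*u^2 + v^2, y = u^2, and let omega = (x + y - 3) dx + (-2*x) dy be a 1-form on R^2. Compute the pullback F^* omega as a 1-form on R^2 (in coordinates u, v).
F^* omega = (2*u*(6*u^2 + v^2 - 9)) du + (2*v*(4*u^2 + v^2 - 3)) dv

Using F^*(f dg) = (f ∘ F) d(g ∘ F), substitute each coordinate x_i by F_i(u, v) in f_i, and replace dx_i by d F_i = (∂F_i/∂u) du + (∂F_i/∂v) dv.
  For the x component: f_1(F) = 4*u^2 + v^2 - 3; d F_1 = (6*u) du + (2*v) dv
  For the y component: f_2(F) = -6*u^2 - 2*v^2; d F_2 = (2*u) du + (0) dv
Combining and collecting du, dv coefficients:
  coeff of du: 2*u*(6*u^2 + v^2 - 9)
  coeff of dv: 2*v*(4*u^2 + v^2 - 3)
F^* omega = (2*u*(6*u^2 + v^2 - 9)) du + (2*v*(4*u^2 + v^2 - 3)) dv.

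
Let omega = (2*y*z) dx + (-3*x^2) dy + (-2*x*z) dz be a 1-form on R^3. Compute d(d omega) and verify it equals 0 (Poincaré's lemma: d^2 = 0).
d(d omega) = 0

Step 1: d omega = sum_{i<j} (∂f_j/∂x_i - ∂f_i/∂x_j) dx_i ∧ dx_j:
  coeff of dx ∧ dy: -6*x - 2*z
  coeff of dx ∧ dz: -2*y - 2*z
  coeff of dy ∧ dz: 0
Step 2: Apply d again to each 2-form coefficient. The only possible 3-form in R^3 is dx ∧ dy ∧ dz, with coefficient
  ∂(coeff of dy∧dz)/∂x - ∂(coeff of dx∧dz)/∂y + ∂(coeff of dx∧dy)/∂z
  = ∂/∂x (0) - ∂/∂y (-2*y - 2*z) + ∂/∂z (-6*x - 2*z).
Each of these terms simplifies to sums of mixed partials that cancel in pairs. The result is 0 (by equality of mixed partials for smooth functions — Schwarz / Clairaut).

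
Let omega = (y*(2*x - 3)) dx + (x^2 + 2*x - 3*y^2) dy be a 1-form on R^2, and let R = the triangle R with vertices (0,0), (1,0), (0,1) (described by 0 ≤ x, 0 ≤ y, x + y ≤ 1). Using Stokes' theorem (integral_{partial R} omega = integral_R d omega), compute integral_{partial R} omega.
integral_(partial R) omega = 5/2

Stokes: integral_partial_R omega = integral_R d omega with d omega = (∂Q/∂x - ∂P/∂y) dx ∧ dy.
  ∂Q/∂x = 2*x + 2
  ∂P/∂y = 2*x - 3
  integrand = ∂Q/∂x - ∂P/∂y = 5.
Integrating over R: integral_0^1 integral_0^{1-x} (5) dy dx = 5/2.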